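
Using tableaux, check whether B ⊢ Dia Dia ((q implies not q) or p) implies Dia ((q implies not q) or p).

Not valid

Tableau for the negation not (Dia Dia ((q implies not q) or p) implies Dia ((q implies not q) or p)):
1. not (Dia Dia ((q implies not q) or p) implies Dia ((q implies not q) or p)), 0
2. Dia Dia ((q implies not q) or p), 0
3. not Dia ((q implies not q) or p), 0
4. not ((q implies not q) or p), 0
5. not (q implies not q), 0
6. not p, 0
7. q, 0
8. Dia ((q implies not q) or p), 1
9. not ((q implies not q) or p), 1
10. not (q implies not q), 1
11. not p, 1
12. q, 1
13. (q implies not q) or p, 2
14. p, 2
Accessibility: 0R0, 0R1, 1R0, 1R1, 1R2, 2R1, 2R2
The negation has an open branch (countermodel exists).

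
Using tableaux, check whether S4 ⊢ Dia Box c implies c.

Not valid

Tableau for the negation not (Dia Box c implies c):
1. not (Dia Box c implies c), 0
2. Dia Box c, 0   [neg-implies-rule on 1]
3. not c, 0   [neg-implies-rule on 1]
4. Box c, 1   [Dia-rule on 2: fresh world 1, 0R1]
5. c, 1   [Box-rule on 4 via 1R1]
Accessibility: 0R0, 0R1, 1R1
The negation has an open branch (countermodel exists).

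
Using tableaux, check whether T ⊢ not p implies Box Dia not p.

Invalid (countermodel exists)

Tableau for the negation not (not p implies Box Dia not p):
1. not (not p implies Box Dia not p), w0
2. not p, w0
3. not Box Dia not p, w0
4. not Dia not p, w1
5. p, w1
Accessibility: w0Rw0, w0Rw1, w1Rw1
The negation has an open branch (countermodel exists).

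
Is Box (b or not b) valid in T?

Tableau for the negation not Box (b or not b):
1. not Box (b or not b), 0
2. not (b or not b), 1
3. not b, 1
4. b, 1
Accessibility: 0R0, 0R1, 1R1
Branch closes: b and not b both at 1.
All branches of the negation close; one closing branch shown above.

Yes, valid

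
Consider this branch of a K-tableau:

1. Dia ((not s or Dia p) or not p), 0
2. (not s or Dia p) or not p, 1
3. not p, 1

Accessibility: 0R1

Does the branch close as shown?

No atom appears with both signs at the same world.

Open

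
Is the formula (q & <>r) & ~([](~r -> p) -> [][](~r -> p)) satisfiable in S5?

1. (q & <>r) & ~([](~r -> p) -> [][](~r -> p)), w0
2. q & <>r, w0
3. ~([](~r -> p) -> [][](~r -> p)), w0
4. q, w0
5. <>r, w0
6. [](~r -> p), w0
7. ~[][](~r -> p), w0
8. ~r -> p, w0
9. p, w0
10. r, w1
11. ~r -> p, w1
12. p, w1
13. ~[](~r -> p), w2
14. ~r -> p, w2
15. p, w2
16. ~(~r -> p), w3
17. ~r, w3
18. ~p, w3
19. ~r -> p, w3
20. p, w3
Accessibility: w0Rw0, w0Rw1, w0Rw2, w0Rw3, w1Rw0, w1Rw1, w1Rw2, w1Rw3, w2Rw0, w2Rw1, w2Rw2, w2Rw3, w3Rw0, w3Rw1, w3Rw2, w3Rw3
Branch closes: p and ~p both at w3.
Every branch closes; the branch above is one of them.

No, unsatisfiable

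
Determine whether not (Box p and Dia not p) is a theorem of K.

Valid in K

Tableau for the negation Box p and Dia not p:
1. Box p and Dia not p, w0
2. Box p, w0   [and-rule on 1]
3. Dia not p, w0   [and-rule on 1]
4. not p, w1   [Dia-rule on 3: fresh world w1, w0Rw1]
5. p, w1   [Box-rule on 2 via w0Rw1]
Accessibility: w0Rw1
Branch closes: p and not p both at w1.
All branches of the negation close; one closing branch shown above.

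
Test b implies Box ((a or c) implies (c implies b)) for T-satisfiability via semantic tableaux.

Yes, satisfiable

1. b implies Box ((a or c) implies (c implies b)), w0
2. Box ((a or c) implies (c implies b)), w0   [implies-rule on 1 (branches; this branch)]
3. (a or c) implies (c implies b), w0   [Box-rule on 2 via w0Rw0]
4. c implies b, w0   [implies-rule on 3 (branches; this branch)]
5. b, w0   [implies-rule on 4 (branches; this branch)]
Accessibility: w0Rw0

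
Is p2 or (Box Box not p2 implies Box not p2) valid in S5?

Tableau for the negation not (p2 or (Box Box not p2 implies Box not p2)):
1. not (p2 or (Box Box not p2 implies Box not p2)), u
2. not p2, u
3. not (Box Box not p2 implies Box not p2), u
4. Box Box not p2, u
5. not Box not p2, u
6. Box not p2, u
7. p2, v
8. Box not p2, v
9. not p2, v
Accessibility: uRu, uRv, vRu, vRv
Branch closes: p2 and not p2 both at v.
Every branch of the negation's tableau closes; the branch above is one of them.

Valid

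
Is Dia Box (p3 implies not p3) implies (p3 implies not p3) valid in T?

Tableau for the negation not (Dia Box (p3 implies not p3) implies (p3 implies not p3)):
1. not (Dia Box (p3 implies not p3) implies (p3 implies not p3)), w0
2. Dia Box (p3 implies not p3), w0
3. not (p3 implies not p3), w0
4. p3, w0
5. Box (p3 implies not p3), w1
6. p3 implies not p3, w1
7. not p3, w1
Accessibility: w0Rw0, w0Rw1, w1Rw1
The negation has an open branch (countermodel exists).

No, not valid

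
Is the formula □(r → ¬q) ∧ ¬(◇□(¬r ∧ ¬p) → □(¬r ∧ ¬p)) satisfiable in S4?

1. □(r → ¬q) ∧ ¬(◇□(¬r ∧ ¬p) → □(¬r ∧ ¬p)), 0
2. □(r → ¬q), 0
3. ¬(◇□(¬r ∧ ¬p) → □(¬r ∧ ¬p)), 0
4. ◇□(¬r ∧ ¬p), 0
5. ¬□(¬r ∧ ¬p), 0
6. r → ¬q, 0
7. ¬q, 0
8. □(¬r ∧ ¬p), 1
9. r → ¬q, 1
10. ¬r ∧ ¬p, 1
11. ¬r, 1
12. ¬p, 1
13. ¬q, 1
14. ¬(¬r ∧ ¬p), 2
15. r → ¬q, 2
16. p, 2
17. ¬q, 2
Accessibility: 0R0, 0R1, 0R2, 1R1, 2R2

Satisfiable (open branch found)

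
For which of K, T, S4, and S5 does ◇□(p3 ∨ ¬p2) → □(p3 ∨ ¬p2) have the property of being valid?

S5

S4-tableau for the negation ¬(◇□(p3 ∨ ¬p2) → □(p3 ∨ ¬p2)):
1. ¬(◇□(p3 ∨ ¬p2) → □(p3 ∨ ¬p2)), w0
2. ◇□(p3 ∨ ¬p2), w0   [¬→-rule on 1]
3. ¬□(p3 ∨ ¬p2), w0   [¬→-rule on 1]
4. □(p3 ∨ ¬p2), w1   [◇-rule on 2: fresh world w1, w0Rw1]
5. p3 ∨ ¬p2, w1   [□-rule on 4 via w1Rw1]
6. ¬p2, w1   [∨-rule on 5 (branches; this branch)]
7. ¬(p3 ∨ ¬p2), w2   [¬□-rule on 3: fresh world w2, w0Rw2]
8. ¬p3, w2   [¬∨-rule on 7]
9. p2, w2   [¬∨-rule on 7]
Accessibility: w0Rw0, w0Rw1, w0Rw2, w1Rw1, w2Rw2
Complete open branch: countermodel on an S4-frame, so not valid in S4, nor in K, T (the same frame is also a K-frame and a T-frame).
S5-tableau for the negation ¬(◇□(p3 ∨ ¬p2) → □(p3 ∨ ¬p2)):
1. ¬(◇□(p3 ∨ ¬p2) → □(p3 ∨ ¬p2)), w0
2. ◇□(p3 ∨ ¬p2), w0   [¬→-rule on 1]
3. ¬□(p3 ∨ ¬p2), w0   [¬→-rule on 1]
4. □(p3 ∨ ¬p2), w1   [◇-rule on 2: fresh world w1, w0Rw1]
5. p3 ∨ ¬p2, w0   [□-rule on 4 via w1Rw0]
6. p3 ∨ ¬p2, w1   [□-rule on 4 via w1Rw1]
7. ¬p2, w0   [∨-rule on 5 (branches; this branch)]
8. ¬p2, w1   [∨-rule on 6 (branches; this branch)]
9. ¬(p3 ∨ ¬p2), w2   [¬□-rule on 3: fresh world w2, w0Rw2]
10. ¬p3, w2   [¬∨-rule on 9]
11. p2, w2   [¬∨-rule on 9]
12. p3 ∨ ¬p2, w2   [□-rule on 4 via w1Rw2]
13. ¬p2, w2   [∨-rule on 12 (branches; this branch)]
Accessibility: w0Rw0, w0Rw1, w0Rw2, w1Rw0, w1Rw1, w1Rw2, w2Rw0, w2Rw1, w2Rw2
Branch closes: p2 and ¬p2 both at w2.
Every branch closes (one shown): valid in S5.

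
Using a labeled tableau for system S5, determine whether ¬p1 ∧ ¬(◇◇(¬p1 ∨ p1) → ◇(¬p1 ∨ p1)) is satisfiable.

Unsatisfiable (every branch closes)

1. ¬p1 ∧ ¬(◇◇(¬p1 ∨ p1) → ◇(¬p1 ∨ p1)), u
2. ¬p1, u   [∧-rule on 1]
3. ¬(◇◇(¬p1 ∨ p1) → ◇(¬p1 ∨ p1)), u   [∧-rule on 1]
4. ◇◇(¬p1 ∨ p1), u   [¬→-rule on 3]
5. ¬◇(¬p1 ∨ p1), u   [¬→-rule on 3]
6. ¬(¬p1 ∨ p1), u   [¬◇-rule on 5 via uRu]
7. p1, u   [¬∨-rule on 6]
Accessibility: uRu
Branch closes: p1 and ¬p1 both at u.
Every branch closes; the branch above is one of them.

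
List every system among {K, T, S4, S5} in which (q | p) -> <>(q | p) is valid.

T, S4, S5

T-tableau for the negation ~((q | p) -> <>(q | p)):
1. ~((q | p) -> <>(q | p)), w0
2. q | p, w0
3. ~<>(q | p), w0
4. ~(q | p), w0
5. ~q, w0
6. ~p, w0
7. p, w0
Accessibility: w0Rw0
Branch closes: p and ~p both at w0.
Every branch closes (one shown): valid in T, hence also in S4, S5 (every theorem of T is a theorem of S4 and S5).
K-tableau for the negation ~((q | p) -> <>(q | p)):
1. ~((q | p) -> <>(q | p)), w0
2. q | p, w0
3. ~<>(q | p), w0
4. p, w0
Complete open branch: countermodel on a K-frame, so not valid in K.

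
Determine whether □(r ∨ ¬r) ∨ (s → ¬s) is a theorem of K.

Tableau for the negation ¬(□(r ∨ ¬r) ∨ (s → ¬s)):
1. ¬(□(r ∨ ¬r) ∨ (s → ¬s)), u
2. ¬□(r ∨ ¬r), u
3. ¬(s → ¬s), u
4. s, u
5. ¬(r ∨ ¬r), v
6. ¬r, v
7. r, v
Accessibility: uRv
Branch closes: r and ¬r both at v.
All branches of the negation close; one closing branch shown above.

Valid in K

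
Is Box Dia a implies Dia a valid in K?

Tableau for the negation not (Box Dia a implies Dia a):
1. not (Box Dia a implies Dia a), u
2. Box Dia a, u   [neg-implies-rule on 1]
3. not Dia a, u   [neg-implies-rule on 1]
The negation has an open branch (countermodel exists).

Not valid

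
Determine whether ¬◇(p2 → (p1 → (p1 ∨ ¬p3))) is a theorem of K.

No, not valid

Tableau for the negation ◇(p2 → (p1 → (p1 ∨ ¬p3))):
1. ◇(p2 → (p1 → (p1 ∨ ¬p3))), 0
2. p2 → (p1 → (p1 ∨ ¬p3)), 1
3. p1 → (p1 ∨ ¬p3), 1
4. p1 ∨ ¬p3, 1
5. ¬p3, 1
Accessibility: 0R1
The negation has an open branch (countermodel exists).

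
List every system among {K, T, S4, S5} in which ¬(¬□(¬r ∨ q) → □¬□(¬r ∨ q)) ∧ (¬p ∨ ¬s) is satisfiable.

K, T, S4

S4-tableau for the formula:
1. ¬(¬□(¬r ∨ q) → □¬□(¬r ∨ q)) ∧ (¬p ∨ ¬s), 0
2. ¬(¬□(¬r ∨ q) → □¬□(¬r ∨ q)), 0   [∧-rule on 1]
3. ¬p ∨ ¬s, 0   [∧-rule on 1]
4. ¬□(¬r ∨ q), 0   [¬→-rule on 2]
5. ¬□¬□(¬r ∨ q), 0   [¬→-rule on 2]
6. ¬s, 0   [∨-rule on 3 (branches; this branch)]
7. ¬(¬r ∨ q), 1   [¬□-rule on 4: fresh world 1, 0R1]
8. r, 1   [¬∨-rule on 7]
9. ¬q, 1   [¬∨-rule on 7]
10. □(¬r ∨ q), 2   [¬□-rule on 5: fresh world 2, 0R2]
11. ¬r ∨ q, 2   [□-rule on 10 via 2R2]
12. q, 2   [∨-rule on 11 (branches; this branch)]
Accessibility: 0R0, 0R1, 0R2, 1R1, 2R2
Complete open branch: satisfiable in S4, hence also in K, T (this S4-model is also a K-model and a T-model).
S5-tableau for the formula:
1. ¬(¬□(¬r ∨ q) → □¬□(¬r ∨ q)) ∧ (¬p ∨ ¬s), 0
2. ¬(¬□(¬r ∨ q) → □¬□(¬r ∨ q)), 0   [∧-rule on 1]
3. ¬p ∨ ¬s, 0   [∧-rule on 1]
4. ¬□(¬r ∨ q), 0   [¬→-rule on 2]
5. ¬□¬□(¬r ∨ q), 0   [¬→-rule on 2]
6. ¬s, 0   [∨-rule on 3 (branches; this branch)]
7. ¬(¬r ∨ q), 1   [¬□-rule on 4: fresh world 1, 0R1]
8. r, 1   [¬∨-rule on 7]
9. ¬q, 1   [¬∨-rule on 7]
10. □(¬r ∨ q), 2   [¬□-rule on 5: fresh world 2, 0R2]
11. ¬r ∨ q, 0   [□-rule on 10 via 2R0]
12. ¬r ∨ q, 1   [□-rule on 10 via 2R1]
13. ¬r ∨ q, 2   [□-rule on 10 via 2R2]
14. q, 0   [∨-rule on 11 (branches; this branch)]
15. q, 1   [∨-rule on 12 (branches; this branch)]
Accessibility: 0R0, 0R1, 0R2, 1R0, 1R1, 1R2, 2R0, 2R1, 2R2
Branch closes: q and ¬q both at 1.
Every branch closes (one shown): unsatisfiable in S5.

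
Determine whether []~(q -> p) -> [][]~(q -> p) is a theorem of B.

Tableau for the negation ~([]~(q -> p) -> [][]~(q -> p)):
1. ~([]~(q -> p) -> [][]~(q -> p)), 0
2. []~(q -> p), 0
3. ~[][]~(q -> p), 0
4. ~(q -> p), 0
5. q, 0
6. ~p, 0
7. ~[]~(q -> p), 1
8. ~(q -> p), 1
9. q, 1
10. ~p, 1
11. q -> p, 2
12. p, 2
Accessibility: 0R0, 0R1, 1R0, 1R1, 1R2, 2R1, 2R2
The negation has an open branch (countermodel exists).

No, not valid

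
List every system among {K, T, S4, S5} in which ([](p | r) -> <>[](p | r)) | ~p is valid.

K-tableau for the negation ~(([](p | r) -> <>[](p | r)) | ~p):
1. ~(([](p | r) -> <>[](p | r)) | ~p), 0
2. ~([](p | r) -> <>[](p | r)), 0
3. p, 0
4. [](p | r), 0
5. ~<>[](p | r), 0
Complete open branch: countermodel on a K-frame, so not valid in K.
T-tableau for the negation ~(([](p | r) -> <>[](p | r)) | ~p):
1. ~(([](p | r) -> <>[](p | r)) | ~p), 0
2. ~([](p | r) -> <>[](p | r)), 0
3. p, 0
4. [](p | r), 0
5. ~<>[](p | r), 0
6. p | r, 0
7. ~[](p | r), 0
8. r, 0
9. ~(p | r), 1
10. ~p, 1
11. ~r, 1
12. p | r, 1
13. ~[](p | r), 1
14. r, 1
Accessibility: 0R0, 0R1, 1R1
Branch closes: r and ~r both at 1.
Every branch closes (one shown): valid in T, hence also in S4, S5 (every theorem of T is a theorem of S4 and S5).

T, S4, S5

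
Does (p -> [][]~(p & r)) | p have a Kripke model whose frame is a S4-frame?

1. (p -> [][]~(p & r)) | p, u
2. p, u   [|-rule on 1 (branches; this branch)]
Accessibility: uRu

Yes, satisfiable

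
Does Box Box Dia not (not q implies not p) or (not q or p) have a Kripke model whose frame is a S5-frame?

Satisfiable

1. Box Box Dia not (not q implies not p) or (not q or p), 0
2. not q or p, 0
3. p, 0
Accessibility: 0R0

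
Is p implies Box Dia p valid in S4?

No, not valid

Tableau for the negation not (p implies Box Dia p):
1. not (p implies Box Dia p), 0
2. p, 0
3. not Box Dia p, 0
4. not Dia p, 1
5. not p, 1
Accessibility: 0R0, 0R1, 1R1
The negation has an open branch (countermodel exists).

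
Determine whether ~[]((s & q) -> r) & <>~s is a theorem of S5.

Tableau for the negation ~(~[]((s & q) -> r) & <>~s):
1. ~(~[]((s & q) -> r) & <>~s), 0
2. ~<>~s, 0   [~&-rule on 1 (branches; this branch)]
3. s, 0   [~<>-rule on 2 via 0R0]
Accessibility: 0R0
The negation has an open branch (countermodel exists).

Invalid (countermodel exists)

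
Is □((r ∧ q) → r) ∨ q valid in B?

Tableau for the negation ¬(□((r ∧ q) → r) ∨ q):
1. ¬(□((r ∧ q) → r) ∨ q), w0
2. ¬□((r ∧ q) → r), w0
3. ¬q, w0
4. ¬((r ∧ q) → r), w1
5. r ∧ q, w1
6. ¬r, w1
7. r, w1
8. q, w1
Accessibility: w0Rw0, w0Rw1, w1Rw0, w1Rw1
Branch closes: r and ¬r both at w1.
All branches of the negation close; one closing branch shown above.

Valid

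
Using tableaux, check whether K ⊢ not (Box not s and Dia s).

Tableau for the negation Box not s and Dia s:
1. Box not s and Dia s, u
2. Box not s, u
3. Dia s, u
4. s, v
5. not s, v
Accessibility: uRv
Branch closes: s and not s both at v.
Every branch of the negation's tableau closes; the branch above is one of them.

Valid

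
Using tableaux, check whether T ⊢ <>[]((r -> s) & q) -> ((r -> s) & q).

Invalid (countermodel exists)

Tableau for the negation ~(<>[]((r -> s) & q) -> ((r -> s) & q)):
1. ~(<>[]((r -> s) & q) -> ((r -> s) & q)), u
2. <>[]((r -> s) & q), u
3. ~((r -> s) & q), u
4. ~q, u
5. []((r -> s) & q), v
6. (r -> s) & q, v
7. r -> s, v
8. q, v
9. s, v
Accessibility: uRu, uRv, vRv
The negation has an open branch (countermodel exists).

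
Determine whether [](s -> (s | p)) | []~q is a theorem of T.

Tableau for the negation ~([](s -> (s | p)) | []~q):
1. ~([](s -> (s | p)) | []~q), u
2. ~[](s -> (s | p)), u   [~|-rule on 1]
3. ~[]~q, u   [~|-rule on 1]
4. ~(s -> (s | p)), v   [~[]-rule on 2: fresh world v, uRv]
5. s, v   [~->-rule on 4]
6. ~(s | p), v   [~->-rule on 4]
7. ~s, v   [~|-rule on 6]
8. ~p, v   [~|-rule on 6]
Accessibility: uRu, uRv, vRv
Branch closes: s and ~s both at v.
All branches of the negation close; one closing branch shown above.

Valid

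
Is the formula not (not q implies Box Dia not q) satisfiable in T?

1. not (not q implies Box Dia not q), 0
2. not q, 0   [neg-implies-rule on 1]
3. not Box Dia not q, 0   [neg-implies-rule on 1]
4. not Dia not q, 1   [neg-Box-rule on 3: fresh world 1, 0R1]
5. q, 1   [neg-Dia-rule on 4 via 1R1]
Accessibility: 0R0, 0R1, 1R1

Satisfiable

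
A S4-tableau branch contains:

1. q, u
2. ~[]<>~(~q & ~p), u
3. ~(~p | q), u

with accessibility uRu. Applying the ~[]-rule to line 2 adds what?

a fresh world v with uRv, and ~<>~(~q & ~p) at v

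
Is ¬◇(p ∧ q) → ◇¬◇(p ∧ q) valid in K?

Not valid

Tableau for the negation ¬(¬◇(p ∧ q) → ◇¬◇(p ∧ q)):
1. ¬(¬◇(p ∧ q) → ◇¬◇(p ∧ q)), w0
2. ¬◇(p ∧ q), w0   [¬→-rule on 1]
3. ¬◇¬◇(p ∧ q), w0   [¬→-rule on 1]
The negation has an open branch (countermodel exists).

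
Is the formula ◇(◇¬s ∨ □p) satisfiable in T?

Satisfiable

1. ◇(◇¬s ∨ □p), 0
2. ◇¬s ∨ □p, 1   [◇-rule on 1: fresh world 1, 0R1]
3. □p, 1   [∨-rule on 2 (branches; this branch)]
4. p, 1   [□-rule on 3 via 1R1]
Accessibility: 0R0, 0R1, 1R1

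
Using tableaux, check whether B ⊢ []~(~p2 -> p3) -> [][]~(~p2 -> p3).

Tableau for the negation ~([]~(~p2 -> p3) -> [][]~(~p2 -> p3)):
1. ~([]~(~p2 -> p3) -> [][]~(~p2 -> p3)), w0
2. []~(~p2 -> p3), w0
3. ~[][]~(~p2 -> p3), w0
4. ~(~p2 -> p3), w0
5. ~p2, w0
6. ~p3, w0
7. ~[]~(~p2 -> p3), w1
8. ~(~p2 -> p3), w1
9. ~p2, w1
10. ~p3, w1
11. ~p2 -> p3, w2
12. p3, w2
Accessibility: w0Rw0, w0Rw1, w1Rw0, w1Rw1, w1Rw2, w2Rw1, w2Rw2
The negation has an open branch (countermodel exists).

Not valid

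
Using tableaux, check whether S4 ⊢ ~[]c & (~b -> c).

Tableau for the negation ~(~[]c & (~b -> c)):
1. ~(~[]c & (~b -> c)), 0
2. ~(~b -> c), 0
3. ~b, 0
4. ~c, 0
Accessibility: 0R0
The negation has an open branch (countermodel exists).

No, not valid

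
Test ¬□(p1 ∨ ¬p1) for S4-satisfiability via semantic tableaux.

No, unsatisfiable

1. ¬□(p1 ∨ ¬p1), 0
2. ¬(p1 ∨ ¬p1), 1
3. ¬p1, 1
4. p1, 1
Accessibility: 0R0, 0R1, 1R1
Branch closes: p1 and ¬p1 both at 1.
(One branch shown.) All branches close.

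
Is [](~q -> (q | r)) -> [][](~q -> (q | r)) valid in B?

Tableau for the negation ~([](~q -> (q | r)) -> [][](~q -> (q | r))):
1. ~([](~q -> (q | r)) -> [][](~q -> (q | r))), w0
2. [](~q -> (q | r)), w0
3. ~[][](~q -> (q | r)), w0
4. ~q -> (q | r), w0
5. q | r, w0
6. r, w0
7. ~[](~q -> (q | r)), w1
8. ~q -> (q | r), w1
9. q | r, w1
10. r, w1
11. ~(~q -> (q | r)), w2
12. ~q, w2
13. ~(q | r), w2
14. ~r, w2
Accessibility: w0Rw0, w0Rw1, w1Rw0, w1Rw1, w1Rw2, w2Rw1, w2Rw2
The negation has an open branch (countermodel exists).

No, not valid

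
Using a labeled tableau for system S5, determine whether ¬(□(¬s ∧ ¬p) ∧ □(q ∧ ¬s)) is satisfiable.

1. ¬(□(¬s ∧ ¬p) ∧ □(q ∧ ¬s)), 0
2. ¬□(q ∧ ¬s), 0
3. ¬(q ∧ ¬s), 1
4. s, 1
Accessibility: 0R0, 0R1, 1R0, 1R1

Satisfiable (open branch found)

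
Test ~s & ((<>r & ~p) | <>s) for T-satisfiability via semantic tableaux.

Satisfiable

1. ~s & ((<>r & ~p) | <>s), w0
2. ~s, w0
3. (<>r & ~p) | <>s, w0
4. <>s, w0
5. s, w1
Accessibility: w0Rw0, w0Rw1, w1Rw1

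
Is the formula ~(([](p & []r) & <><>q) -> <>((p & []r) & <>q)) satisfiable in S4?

1. ~(([](p & []r) & <><>q) -> <>((p & []r) & <>q)), u
2. [](p & []r) & <><>q, u
3. ~<>((p & []r) & <>q), u
4. [](p & []r), u
5. <><>q, u
6. ~((p & []r) & <>q), u
7. p & []r, u
8. p, u
9. []r, u
10. r, u
11. ~<>q, u
12. ~q, u
13. <>q, v
14. ~((p & []r) & <>q), v
15. p & []r, v
16. p, v
17. []r, v
18. r, v
19. ~q, v
20. ~(p & []r), v
21. ~[]r, v
22. q, w
23. ~((p & []r) & <>q), w
24. p & []r, w
25. p, w
26. []r, w
27. r, w
28. ~q, w
Accessibility: uRu, uRv, uRw, vRv, vRw, wRw
Branch closes: q and ~q both at w.
Every branch closes; the branch above is one of them.

No, unsatisfiable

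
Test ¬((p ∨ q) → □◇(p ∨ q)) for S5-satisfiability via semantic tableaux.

1. ¬((p ∨ q) → □◇(p ∨ q)), 0
2. p ∨ q, 0   [¬→-rule on 1]
3. ¬□◇(p ∨ q), 0   [¬→-rule on 1]
4. q, 0   [∨-rule on 2 (branches; this branch)]
5. ¬◇(p ∨ q), 1   [¬□-rule on 3: fresh world 1, 0R1]
6. ¬(p ∨ q), 0   [¬◇-rule on 5 via 1R0]
7. ¬p, 0   [¬∨-rule on 6]
8. ¬q, 0   [¬∨-rule on 6]
Accessibility: 0R0, 0R1, 1R0, 1R1
Branch closes: q and ¬q both at 0.
(One branch shown.) All branches close.

Unsatisfiable (every branch closes)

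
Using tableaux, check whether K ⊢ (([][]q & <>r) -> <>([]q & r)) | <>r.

Tableau for the negation ~((([][]q & <>r) -> <>([]q & r)) | <>r):
1. ~((([][]q & <>r) -> <>([]q & r)) | <>r), 0
2. ~(([][]q & <>r) -> <>([]q & r)), 0
3. ~<>r, 0
4. [][]q & <>r, 0
5. ~<>([]q & r), 0
6. [][]q, 0
7. <>r, 0
8. r, 1
9. ~r, 1
Accessibility: 0R1
Branch closes: r and ~r both at 1.
All branches of the negation close; one closing branch shown above.

Valid in K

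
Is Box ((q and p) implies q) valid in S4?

Valid in S4

Tableau for the negation not Box ((q and p) implies q):
1. not Box ((q and p) implies q), u
2. not ((q and p) implies q), v
3. q and p, v
4. not q, v
5. q, v
6. p, v
Accessibility: uRu, uRv, vRv
Branch closes: q and not q both at v.
Every branch of the negation's tableau closes; the branch above is one of them.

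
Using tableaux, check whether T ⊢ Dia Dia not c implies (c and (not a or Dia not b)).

Tableau for the negation not (Dia Dia not c implies (c and (not a or Dia not b))):
1. not (Dia Dia not c implies (c and (not a or Dia not b))), u
2. Dia Dia not c, u   [neg-implies-rule on 1]
3. not (c and (not a or Dia not b)), u   [neg-implies-rule on 1]
4. not (not a or Dia not b), u   [neg-and-rule on 3 (branches; this branch)]
5. a, u   [neg-or-rule on 4]
6. not Dia not b, u   [neg-or-rule on 4]
7. b, u   [neg-Dia-rule on 6 via uRu]
8. Dia not c, v   [Dia-rule on 2: fresh world v, uRv]
9. b, v   [neg-Dia-rule on 6 via uRv]
10. not c, w   [Dia-rule on 8: fresh world w, vRw]
Accessibility: uRu, uRv, vRv, vRw, wRw
The negation has an open branch (countermodel exists).

No, not valid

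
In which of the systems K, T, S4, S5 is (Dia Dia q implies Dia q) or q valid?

T-tableau for the negation not ((Dia Dia q implies Dia q) or q):
1. not ((Dia Dia q implies Dia q) or q), u
2. not (Dia Dia q implies Dia q), u
3. not q, u
4. Dia Dia q, u
5. not Dia q, u
6. Dia q, v
7. not q, v
8. q, w
Accessibility: uRu, uRv, vRv, vRw, wRw
Complete open branch: countermodel on a T-frame, so not valid in T, nor in K (the same frame is also a K-frame).
S4-tableau for the negation not ((Dia Dia q implies Dia q) or q):
1. not ((Dia Dia q implies Dia q) or q), u
2. not (Dia Dia q implies Dia q), u
3. not q, u
4. Dia Dia q, u
5. not Dia q, u
6. Dia q, v
7. not q, v
8. q, w
9. not q, w
Accessibility: uRu, uRv, uRw, vRv, vRw, wRw
Branch closes: q and not q both at w.
Every branch closes (one shown): valid in S4, hence also in S5 (every theorem of S4 is a theorem of S5).

S4, S5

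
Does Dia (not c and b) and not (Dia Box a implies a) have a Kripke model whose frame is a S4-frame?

Yes, satisfiable

1. Dia (not c and b) and not (Dia Box a implies a), u
2. Dia (not c and b), u
3. not (Dia Box a implies a), u
4. Dia Box a, u
5. not a, u
6. not c and b, v
7. not c, v
8. b, v
9. Box a, w
10. a, w
Accessibility: uRu, uRv, uRw, vRv, wRw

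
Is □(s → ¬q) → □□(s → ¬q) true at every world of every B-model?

Invalid (countermodel exists)

Tableau for the negation ¬(□(s → ¬q) → □□(s → ¬q)):
1. ¬(□(s → ¬q) → □□(s → ¬q)), u
2. □(s → ¬q), u
3. ¬□□(s → ¬q), u
4. s → ¬q, u
5. ¬q, u
6. ¬□(s → ¬q), v
7. s → ¬q, v
8. ¬q, v
9. ¬(s → ¬q), w
10. s, w
11. q, w
Accessibility: uRu, uRv, vRu, vRv, vRw, wRv, wRw
The negation has an open branch (countermodel exists).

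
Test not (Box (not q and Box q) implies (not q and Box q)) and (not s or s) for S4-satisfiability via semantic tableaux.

Unsatisfiable

1. not (Box (not q and Box q) implies (not q and Box q)) and (not s or s), 0
2. not (Box (not q and Box q) implies (not q and Box q)), 0
3. not s or s, 0
4. Box (not q and Box q), 0
5. not (not q and Box q), 0
6. not q and Box q, 0
7. not q, 0
8. Box q, 0
9. q, 0
Accessibility: 0R0
Branch closes: q and not q both at 0.
All branches of the tableau close; one closing branch shown above.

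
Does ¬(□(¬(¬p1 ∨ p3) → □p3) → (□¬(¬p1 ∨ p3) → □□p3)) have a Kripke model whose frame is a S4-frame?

1. ¬(□(¬(¬p1 ∨ p3) → □p3) → (□¬(¬p1 ∨ p3) → □□p3)), 0
2. □(¬(¬p1 ∨ p3) → □p3), 0
3. ¬(□¬(¬p1 ∨ p3) → □□p3), 0
4. □¬(¬p1 ∨ p3), 0
5. ¬□□p3, 0
6. ¬(¬p1 ∨ p3) → □p3, 0
7. ¬(¬p1 ∨ p3), 0
8. p1, 0
9. ¬p3, 0
10. □p3, 0
11. p3, 0
Accessibility: 0R0
Branch closes: p3 and ¬p3 both at 0.
All branches of the tableau close; one closing branch shown above.

Unsatisfiable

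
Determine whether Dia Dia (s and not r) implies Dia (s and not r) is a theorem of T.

Tableau for the negation not (Dia Dia (s and not r) implies Dia (s and not r)):
1. not (Dia Dia (s and not r) implies Dia (s and not r)), 0
2. Dia Dia (s and not r), 0
3. not Dia (s and not r), 0
4. not (s and not r), 0
5. r, 0
6. Dia (s and not r), 1
7. not (s and not r), 1
8. r, 1
9. s and not r, 2
10. s, 2
11. not r, 2
Accessibility: 0R0, 0R1, 1R1, 1R2, 2R2
The negation has an open branch (countermodel exists).

No, not valid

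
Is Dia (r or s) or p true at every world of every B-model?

No, not valid

Tableau for the negation not (Dia (r or s) or p):
1. not (Dia (r or s) or p), 0
2. not Dia (r or s), 0
3. not p, 0
4. not (r or s), 0
5. not r, 0
6. not s, 0
Accessibility: 0R0
The negation has an open branch (countermodel exists).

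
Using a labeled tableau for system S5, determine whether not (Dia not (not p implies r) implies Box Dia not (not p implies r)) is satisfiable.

Unsatisfiable (every branch closes)

1. not (Dia not (not p implies r) implies Box Dia not (not p implies r)), w0
2. Dia not (not p implies r), w0   [neg-implies-rule on 1]
3. not Box Dia not (not p implies r), w0   [neg-implies-rule on 1]
4. not (not p implies r), w1   [Dia-rule on 2: fresh world w1, w0Rw1]
5. not p, w1   [neg-implies-rule on 4]
6. not r, w1   [neg-implies-rule on 4]
7. not Dia not (not p implies r), w2   [neg-Box-rule on 3: fresh world w2, w0Rw2]
8. not p implies r, w0   [neg-Dia-rule on 7 via w2Rw0]
9. not p implies r, w1   [neg-Dia-rule on 7 via w2Rw1]
10. not p implies r, w2   [neg-Dia-rule on 7 via w2Rw2]
11. r, w0   [implies-rule on 8 (branches; this branch)]
12. r, w1   [implies-rule on 9 (branches; this branch)]
Accessibility: w0Rw0, w0Rw1, w0Rw2, w1Rw0, w1Rw1, w1Rw2, w2Rw0, w2Rw1, w2Rw2
Branch closes: r and not r both at w1.
Every branch closes; the branch above is one of them.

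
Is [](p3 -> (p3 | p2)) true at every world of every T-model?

Valid in T

Tableau for the negation ~[](p3 -> (p3 | p2)):
1. ~[](p3 -> (p3 | p2)), w0
2. ~(p3 -> (p3 | p2)), w1   [~[]-rule on 1: fresh world w1, w0Rw1]
3. p3, w1   [~->-rule on 2]
4. ~(p3 | p2), w1   [~->-rule on 2]
5. ~p3, w1   [~|-rule on 4]
6. ~p2, w1   [~|-rule on 4]
Accessibility: w0Rw0, w0Rw1, w1Rw1
Branch closes: p3 and ~p3 both at w1.
Every branch of the negation's tableau closes; the branch above is one of them.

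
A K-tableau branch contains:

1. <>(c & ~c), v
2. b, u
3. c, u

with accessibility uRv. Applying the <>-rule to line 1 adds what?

a fresh world w with vRw, and c & ~c at w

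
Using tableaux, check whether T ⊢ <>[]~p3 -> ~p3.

Not valid

Tableau for the negation ~(<>[]~p3 -> ~p3):
1. ~(<>[]~p3 -> ~p3), 0
2. <>[]~p3, 0
3. p3, 0
4. []~p3, 1
5. ~p3, 1
Accessibility: 0R0, 0R1, 1R1
The negation has an open branch (countermodel exists).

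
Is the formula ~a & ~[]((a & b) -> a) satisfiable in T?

1. ~a & ~[]((a & b) -> a), w0
2. ~a, w0
3. ~[]((a & b) -> a), w0
4. ~((a & b) -> a), w1
5. a & b, w1
6. ~a, w1
7. a, w1
8. b, w1
Accessibility: w0Rw0, w0Rw1, w1Rw1
Branch closes: a and ~a both at w1.
(One branch shown.) All branches close.

Unsatisfiable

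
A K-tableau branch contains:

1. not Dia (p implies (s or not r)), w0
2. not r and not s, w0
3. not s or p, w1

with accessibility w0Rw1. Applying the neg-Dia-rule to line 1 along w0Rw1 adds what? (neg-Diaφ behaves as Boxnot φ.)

neg-Diaφ behaves as Boxnot φ: propagate the negated body to each accessible world.

not (p implies (s or not r)), w1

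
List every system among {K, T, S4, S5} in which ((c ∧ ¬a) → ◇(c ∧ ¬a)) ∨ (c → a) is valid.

T, S4, S5

T-tableau for the negation ¬(((c ∧ ¬a) → ◇(c ∧ ¬a)) ∨ (c → a)):
1. ¬(((c ∧ ¬a) → ◇(c ∧ ¬a)) ∨ (c → a)), 0
2. ¬((c ∧ ¬a) → ◇(c ∧ ¬a)), 0
3. ¬(c → a), 0
4. c ∧ ¬a, 0
5. ¬◇(c ∧ ¬a), 0
6. c, 0
7. ¬a, 0
8. ¬(c ∧ ¬a), 0
9. a, 0
Accessibility: 0R0
Branch closes: a and ¬a both at 0.
Every branch closes (one shown): valid in T, hence also in S4, S5 (every theorem of T is a theorem of S4 and S5).
K-tableau for the negation ¬(((c ∧ ¬a) → ◇(c ∧ ¬a)) ∨ (c → a)):
1. ¬(((c ∧ ¬a) → ◇(c ∧ ¬a)) ∨ (c → a)), 0
2. ¬((c ∧ ¬a) → ◇(c ∧ ¬a)), 0
3. ¬(c → a), 0
4. c ∧ ¬a, 0
5. ¬◇(c ∧ ¬a), 0
6. c, 0
7. ¬a, 0
Complete open branch: countermodel on a K-frame, so not valid in K.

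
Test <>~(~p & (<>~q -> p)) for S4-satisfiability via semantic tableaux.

1. <>~(~p & (<>~q -> p)), 0
2. ~(~p & (<>~q -> p)), 1
3. ~(<>~q -> p), 1
4. <>~q, 1
5. ~p, 1
6. ~q, 2
Accessibility: 0R0, 0R1, 0R2, 1R1, 1R2, 2R2

Yes, satisfiable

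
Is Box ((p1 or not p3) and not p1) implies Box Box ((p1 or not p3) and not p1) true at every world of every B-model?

Tableau for the negation not (Box ((p1 or not p3) and not p1) implies Box Box ((p1 or not p3) and not p1)):
1. not (Box ((p1 or not p3) and not p1) implies Box Box ((p1 or not p3) and not p1)), u
2. Box ((p1 or not p3) and not p1), u   [neg-implies-rule on 1]
3. not Box Box ((p1 or not p3) and not p1), u   [neg-implies-rule on 1]
4. (p1 or not p3) and not p1, u   [Box-rule on 2 via uRu]
5. p1 or not p3, u   [and-rule on 4]
6. not p1, u   [and-rule on 4]
7. not p3, u   [or-rule on 5 (branches; this branch)]
8. not Box ((p1 or not p3) and not p1), v   [neg-Box-rule on 3: fresh world v, uRv]
9. (p1 or not p3) and not p1, v   [Box-rule on 2 via uRv]
10. p1 or not p3, v   [and-rule on 9]
11. not p1, v   [and-rule on 9]
12. not p3, v   [or-rule on 10 (branches; this branch)]
13. not ((p1 or not p3) and not p1), w   [neg-Box-rule on 8: fresh world w, vRw]
14. p1, w   [neg-and-rule on 13 (branches; this branch)]
Accessibility: uRu, uRv, vRu, vRv, vRw, wRv, wRw
The negation has an open branch (countermodel exists).

No, not valid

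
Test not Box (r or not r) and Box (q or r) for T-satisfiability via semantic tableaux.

Unsatisfiable

1. not Box (r or not r) and Box (q or r), w0
2. not Box (r or not r), w0   [and-rule on 1]
3. Box (q or r), w0   [and-rule on 1]
4. q or r, w0   [Box-rule on 3 via w0Rw0]
5. r, w0   [or-rule on 4 (branches; this branch)]
6. not (r or not r), w1   [neg-Box-rule on 2: fresh world w1, w0Rw1]
7. not r, w1   [neg-or-rule on 6]
8. r, w1   [neg-or-rule on 6]
Accessibility: w0Rw0, w0Rw1, w1Rw1
Branch closes: r and not r both at w1.
All branches of the tableau close; one closing branch shown above.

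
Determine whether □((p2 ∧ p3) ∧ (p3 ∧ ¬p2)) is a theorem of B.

Not valid

Tableau for the negation ¬□((p2 ∧ p3) ∧ (p3 ∧ ¬p2)):
1. ¬□((p2 ∧ p3) ∧ (p3 ∧ ¬p2)), u
2. ¬((p2 ∧ p3) ∧ (p3 ∧ ¬p2)), v   [¬□-rule on 1: fresh world v, uRv]
3. ¬(p3 ∧ ¬p2), v   [¬∧-rule on 2 (branches; this branch)]
4. p2, v   [¬∧-rule on 3 (branches; this branch)]
Accessibility: uRu, uRv, vRu, vRv
The negation has an open branch (countermodel exists).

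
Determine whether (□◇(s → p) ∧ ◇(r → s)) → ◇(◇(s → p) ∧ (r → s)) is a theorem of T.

Tableau for the negation ¬((□◇(s → p) ∧ ◇(r → s)) → ◇(◇(s → p) ∧ (r → s))):
1. ¬((□◇(s → p) ∧ ◇(r → s)) → ◇(◇(s → p) ∧ (r → s))), w0
2. □◇(s → p) ∧ ◇(r → s), w0
3. ¬◇(◇(s → p) ∧ (r → s)), w0
4. □◇(s → p), w0
5. ◇(r → s), w0
6. ¬(◇(s → p) ∧ (r → s)), w0
7. ◇(s → p), w0
8. ¬(r → s), w0
9. r, w0
10. ¬s, w0
11. r → s, w1
12. ¬(◇(s → p) ∧ (r → s)), w1
13. ◇(s → p), w1
14. s, w1
15. ¬◇(s → p), w1
16. ¬(s → p), w1
17. ¬p, w1
18. s → p, w2
19. ¬(◇(s → p) ∧ (r → s)), w2
20. ◇(s → p), w2
21. p, w2
22. ¬(r → s), w2
23. r, w2
24. ¬s, w2
25. s → p, w3
26. ¬(s → p), w3
27. s, w3
28. ¬p, w3
29. p, w3
Accessibility: w0Rw0, w0Rw1, w0Rw2, w1Rw1, w1Rw3, w2Rw2, w3Rw3
Branch closes: p and ¬p both at w3.
Every branch of the negation's tableau closes; the branch above is one of them.

Valid in T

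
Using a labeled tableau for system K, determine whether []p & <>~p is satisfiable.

No, unsatisfiable

1. []p & <>~p, 0
2. []p, 0
3. <>~p, 0
4. ~p, 1
5. p, 1
Accessibility: 0R1
Branch closes: p and ~p both at 1.
All branches of the tableau close; one closing branch shown above.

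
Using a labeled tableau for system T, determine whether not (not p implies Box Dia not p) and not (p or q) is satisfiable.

1. not (not p implies Box Dia not p) and not (p or q), 0
2. not (not p implies Box Dia not p), 0
3. not (p or q), 0
4. not p, 0
5. not Box Dia not p, 0
6. not q, 0
7. not Dia not p, 1
8. p, 1
Accessibility: 0R0, 0R1, 1R1

Yes, satisfiable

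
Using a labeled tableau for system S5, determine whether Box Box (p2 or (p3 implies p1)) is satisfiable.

Satisfiable (open branch found)

1. Box Box (p2 or (p3 implies p1)), u
2. Box (p2 or (p3 implies p1)), u
3. p2 or (p3 implies p1), u
4. p3 implies p1, u
5. p1, u
Accessibility: uRu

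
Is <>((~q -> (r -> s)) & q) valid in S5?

Not valid

Tableau for the negation ~<>((~q -> (r -> s)) & q):
1. ~<>((~q -> (r -> s)) & q), w0
2. ~((~q -> (r -> s)) & q), w0
3. ~q, w0
Accessibility: w0Rw0
The negation has an open branch (countermodel exists).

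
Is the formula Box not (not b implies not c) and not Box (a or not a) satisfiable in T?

Unsatisfiable (every branch closes)

1. Box not (not b implies not c) and not Box (a or not a), w0
2. Box not (not b implies not c), w0
3. not Box (a or not a), w0
4. not (not b implies not c), w0
5. not b, w0
6. c, w0
7. not (a or not a), w1
8. not a, w1
9. a, w1
Accessibility: w0Rw0, w0Rw1, w1Rw1
Branch closes: a and not a both at w1.
Every branch closes; the branch above is one of them.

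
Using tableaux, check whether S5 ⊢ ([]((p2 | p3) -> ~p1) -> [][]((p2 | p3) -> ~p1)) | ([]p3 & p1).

Tableau for the negation ~(([]((p2 | p3) -> ~p1) -> [][]((p2 | p3) -> ~p1)) | ([]p3 & p1)):
1. ~(([]((p2 | p3) -> ~p1) -> [][]((p2 | p3) -> ~p1)) | ([]p3 & p1)), w0
2. ~([]((p2 | p3) -> ~p1) -> [][]((p2 | p3) -> ~p1)), w0
3. ~([]p3 & p1), w0
4. []((p2 | p3) -> ~p1), w0
5. ~[][]((p2 | p3) -> ~p1), w0
6. (p2 | p3) -> ~p1, w0
7. ~[]p3, w0
8. ~(p2 | p3), w0
9. ~p2, w0
10. ~p3, w0
11. ~[]((p2 | p3) -> ~p1), w1
12. (p2 | p3) -> ~p1, w1
13. ~(p2 | p3), w1
14. ~p2, w1
15. ~p3, w1
16. ~p3, w2
17. (p2 | p3) -> ~p1, w2
18. ~(p2 | p3), w2
19. ~p2, w2
20. ~((p2 | p3) -> ~p1), w3
21. p2 | p3, w3
22. p1, w3
23. (p2 | p3) -> ~p1, w3
24. p3, w3
25. ~(p2 | p3), w3
26. ~p2, w3
27. ~p3, w3
Accessibility: w0Rw0, w0Rw1, w0Rw2, w0Rw3, w1Rw0, w1Rw1, w1Rw2, w1Rw3, w2Rw0, w2Rw1, w2Rw2, w2Rw3, w3Rw0, w3Rw1, w3Rw2, w3Rw3
Branch closes: p3 and ~p3 both at w3.
Every branch of the negation's tableau closes; the branch above is one of them.

Yes, valid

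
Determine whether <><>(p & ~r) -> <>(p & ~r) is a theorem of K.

Tableau for the negation ~(<><>(p & ~r) -> <>(p & ~r)):
1. ~(<><>(p & ~r) -> <>(p & ~r)), w0
2. <><>(p & ~r), w0
3. ~<>(p & ~r), w0
4. <>(p & ~r), w1
5. ~(p & ~r), w1
6. r, w1
7. p & ~r, w2
8. p, w2
9. ~r, w2
Accessibility: w0Rw1, w1Rw2
The negation has an open branch (countermodel exists).

Not valid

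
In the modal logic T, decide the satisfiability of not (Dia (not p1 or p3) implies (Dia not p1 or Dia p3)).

1. not (Dia (not p1 or p3) implies (Dia not p1 or Dia p3)), u
2. Dia (not p1 or p3), u
3. not (Dia not p1 or Dia p3), u
4. not Dia not p1, u
5. not Dia p3, u
6. p1, u
7. not p3, u
8. not p1 or p3, v
9. p1, v
10. not p3, v
11. p3, v
Accessibility: uRu, uRv, vRv
Branch closes: p3 and not p3 both at v.
Every branch closes; the branch above is one of them.

Unsatisfiable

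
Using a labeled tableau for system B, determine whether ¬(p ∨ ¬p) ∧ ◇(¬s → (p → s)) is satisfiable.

1. ¬(p ∨ ¬p) ∧ ◇(¬s → (p → s)), 0
2. ¬(p ∨ ¬p), 0   [∧-rule on 1]
3. ◇(¬s → (p → s)), 0   [∧-rule on 1]
4. ¬p, 0   [¬∨-rule on 2]
5. p, 0   [¬∨-rule on 2]
Accessibility: 0R0
Branch closes: p and ¬p both at 0.
All branches of the tableau close; one closing branch shown above.

Unsatisfiable (every branch closes)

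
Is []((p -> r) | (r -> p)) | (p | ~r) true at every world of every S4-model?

Tableau for the negation ~([]((p -> r) | (r -> p)) | (p | ~r)):
1. ~([]((p -> r) | (r -> p)) | (p | ~r)), 0
2. ~[]((p -> r) | (r -> p)), 0
3. ~(p | ~r), 0
4. ~p, 0
5. r, 0
6. ~((p -> r) | (r -> p)), 1
7. ~(p -> r), 1
8. ~(r -> p), 1
9. p, 1
10. ~r, 1
11. r, 1
12. ~p, 1
Accessibility: 0R0, 0R1, 1R1
Branch closes: r and ~r both at 1.
Every branch of the negation's tableau closes; the branch above is one of them.

Yes, valid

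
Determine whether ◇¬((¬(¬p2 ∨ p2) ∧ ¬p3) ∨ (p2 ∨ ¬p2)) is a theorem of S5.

Tableau for the negation ¬◇¬((¬(¬p2 ∨ p2) ∧ ¬p3) ∨ (p2 ∨ ¬p2)):
1. ¬◇¬((¬(¬p2 ∨ p2) ∧ ¬p3) ∨ (p2 ∨ ¬p2)), u
2. (¬(¬p2 ∨ p2) ∧ ¬p3) ∨ (p2 ∨ ¬p2), u
3. p2 ∨ ¬p2, u
4. ¬p2, u
Accessibility: uRu
The negation has an open branch (countermodel exists).

Invalid (countermodel exists)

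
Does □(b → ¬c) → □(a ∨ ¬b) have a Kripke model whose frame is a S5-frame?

Yes, satisfiable

1. □(b → ¬c) → □(a ∨ ¬b), w0
2. □(a ∨ ¬b), w0   [→-rule on 1 (branches; this branch)]
3. a ∨ ¬b, w0   [□-rule on 2 via w0Rw0]
4. ¬b, w0   [∨-rule on 3 (branches; this branch)]
Accessibility: w0Rw0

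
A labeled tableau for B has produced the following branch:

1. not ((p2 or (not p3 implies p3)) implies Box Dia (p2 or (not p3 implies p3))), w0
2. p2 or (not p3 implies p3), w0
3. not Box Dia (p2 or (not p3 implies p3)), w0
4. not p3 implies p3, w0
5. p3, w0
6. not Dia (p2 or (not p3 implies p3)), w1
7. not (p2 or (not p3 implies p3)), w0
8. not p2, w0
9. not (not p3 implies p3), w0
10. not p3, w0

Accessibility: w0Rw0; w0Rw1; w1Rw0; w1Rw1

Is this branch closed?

Yes, closed

Both p3 and not p3 appear at w0.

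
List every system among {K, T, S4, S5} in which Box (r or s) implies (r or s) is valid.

T, S4, S5

T-tableau for the negation not (Box (r or s) implies (r or s)):
1. not (Box (r or s) implies (r or s)), u
2. Box (r or s), u
3. not (r or s), u
4. not r, u
5. not s, u
6. r or s, u
7. s, u
Accessibility: uRu
Branch closes: s and not s both at u.
Every branch closes (one shown): valid in T, hence also in S4, S5 (every theorem of T is a theorem of S4 and S5).
K-tableau for the negation not (Box (r or s) implies (r or s)):
1. not (Box (r or s) implies (r or s)), u
2. Box (r or s), u
3. not (r or s), u
4. not r, u
5. not s, u
Complete open branch: countermodel on a K-frame, so not valid in K.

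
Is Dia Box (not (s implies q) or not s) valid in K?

Invalid (countermodel exists)

Tableau for the negation not Dia Box (not (s implies q) or not s):
1. not Dia Box (not (s implies q) or not s), u
The negation has an open branch (countermodel exists).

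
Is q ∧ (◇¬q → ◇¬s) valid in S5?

Tableau for the negation ¬(q ∧ (◇¬q → ◇¬s)):
1. ¬(q ∧ (◇¬q → ◇¬s)), 0
2. ¬(◇¬q → ◇¬s), 0   [¬∧-rule on 1 (branches; this branch)]
3. ◇¬q, 0   [¬→-rule on 2]
4. ¬◇¬s, 0   [¬→-rule on 2]
5. s, 0   [¬◇-rule on 4 via 0R0]
6. ¬q, 1   [◇-rule on 3: fresh world 1, 0R1]
7. s, 1   [¬◇-rule on 4 via 0R1]
Accessibility: 0R0, 0R1, 1R0, 1R1
The negation has an open branch (countermodel exists).

Invalid (countermodel exists)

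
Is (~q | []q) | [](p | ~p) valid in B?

Tableau for the negation ~((~q | []q) | [](p | ~p)):
1. ~((~q | []q) | [](p | ~p)), w0
2. ~(~q | []q), w0   [~|-rule on 1]
3. ~[](p | ~p), w0   [~|-rule on 1]
4. q, w0   [~|-rule on 2]
5. ~[]q, w0   [~|-rule on 2]
6. ~(p | ~p), w1   [~[]-rule on 3: fresh world w1, w0Rw1]
7. ~p, w1   [~|-rule on 6]
8. p, w1   [~|-rule on 6]
Accessibility: w0Rw0, w0Rw1, w1Rw0, w1Rw1
Branch closes: p and ~p both at w1.
Every branch of the negation's tableau closes; the branch above is one of them.

Yes, valid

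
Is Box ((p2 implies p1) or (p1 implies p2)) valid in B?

Tableau for the negation not Box ((p2 implies p1) or (p1 implies p2)):
1. not Box ((p2 implies p1) or (p1 implies p2)), u
2. not ((p2 implies p1) or (p1 implies p2)), v
3. not (p2 implies p1), v
4. not (p1 implies p2), v
5. p2, v
6. not p1, v
7. p1, v
8. not p2, v
Accessibility: uRu, uRv, vRu, vRv
Branch closes: p1 and not p1 both at v.
Every branch of the negation's tableau closes; the branch above is one of them.

Yes, valid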